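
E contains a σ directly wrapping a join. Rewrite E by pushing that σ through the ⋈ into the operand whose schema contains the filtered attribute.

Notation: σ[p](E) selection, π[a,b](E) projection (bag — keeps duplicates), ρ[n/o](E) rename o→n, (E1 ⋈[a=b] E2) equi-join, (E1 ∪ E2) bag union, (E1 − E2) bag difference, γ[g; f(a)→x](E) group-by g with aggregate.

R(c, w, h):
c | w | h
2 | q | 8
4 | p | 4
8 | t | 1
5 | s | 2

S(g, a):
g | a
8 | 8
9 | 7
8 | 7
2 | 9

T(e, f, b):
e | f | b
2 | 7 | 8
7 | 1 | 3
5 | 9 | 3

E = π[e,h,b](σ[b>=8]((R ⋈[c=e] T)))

σ filters on b, owned by the right side.
E' = π[e,h,b]((R ⋈[c=e] σ[b>=8](T)))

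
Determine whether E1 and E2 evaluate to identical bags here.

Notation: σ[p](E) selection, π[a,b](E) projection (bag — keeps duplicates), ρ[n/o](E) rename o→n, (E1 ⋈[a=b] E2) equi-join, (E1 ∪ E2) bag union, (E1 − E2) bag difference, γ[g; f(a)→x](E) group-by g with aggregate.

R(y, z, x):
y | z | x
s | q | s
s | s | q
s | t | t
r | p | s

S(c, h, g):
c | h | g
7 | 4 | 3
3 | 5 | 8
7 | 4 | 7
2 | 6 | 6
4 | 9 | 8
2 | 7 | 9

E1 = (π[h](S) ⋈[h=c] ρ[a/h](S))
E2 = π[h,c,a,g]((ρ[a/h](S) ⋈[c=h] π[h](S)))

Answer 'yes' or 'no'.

E1 subexpression sizes:
  S → 6
  π[h](S) → 6
  S → 6
  ρ[a/h](S) → 6
  (π[h](S) ⋈[h=c] ρ[a/h](S)) → 4
E2 subexpression sizes:
  S → 6
  ρ[a/h](S) → 6
  S → 6
  π[h](S) → 6
  (ρ[a/h](S) ⋈[c=h] π[h](S)) → 4
  π[h,c,a,g]((ρ[a/h](S) ⋈[c=h] π[h](S))) → 4

E1 and E2 produce the same multiset:
h | c | a | g
4 | 4 | 9 | 8
4 | 4 | 9 | 8
7 | 7 | 4 | 3
7 | 7 | 4 | 7

yes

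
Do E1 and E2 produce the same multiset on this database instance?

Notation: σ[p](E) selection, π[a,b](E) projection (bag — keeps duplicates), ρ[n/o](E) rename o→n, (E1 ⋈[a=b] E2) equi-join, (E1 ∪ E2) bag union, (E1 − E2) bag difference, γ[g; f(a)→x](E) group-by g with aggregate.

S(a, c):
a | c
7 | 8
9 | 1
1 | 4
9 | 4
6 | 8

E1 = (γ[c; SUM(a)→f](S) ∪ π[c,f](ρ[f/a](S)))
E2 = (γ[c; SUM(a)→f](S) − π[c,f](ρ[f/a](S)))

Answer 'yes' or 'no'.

E1 subexpression sizes:
  S → 5
  γ[c; SUM(a)→f](S) → 3
  S → 5
  ρ[f/a](S) → 5
  π[c,f](ρ[f/a](S)) → 5
  (γ[c; SUM(a)→f](S) ∪ π[c,f](ρ[f/a](S))) → 8
E2 subexpression sizes:
  S → 5
  γ[c; SUM(a)→f](S) → 3
  S → 5
  ρ[f/a](S) → 5
  π[c,f](ρ[f/a](S)) → 5
  (γ[c; SUM(a)→f](S) − π[c,f](ρ[f/a](S))) → 2

E1 result:
c | f
1 | 9
1 | 9
4 | 1
4 | 9
4 | 10
8 | 6
8 | 7
8 | 13
E2 result:
c | f
4 | 10
8 | 13
Witness: (4, 9) appears 1× in E1 but 0× in E2.

no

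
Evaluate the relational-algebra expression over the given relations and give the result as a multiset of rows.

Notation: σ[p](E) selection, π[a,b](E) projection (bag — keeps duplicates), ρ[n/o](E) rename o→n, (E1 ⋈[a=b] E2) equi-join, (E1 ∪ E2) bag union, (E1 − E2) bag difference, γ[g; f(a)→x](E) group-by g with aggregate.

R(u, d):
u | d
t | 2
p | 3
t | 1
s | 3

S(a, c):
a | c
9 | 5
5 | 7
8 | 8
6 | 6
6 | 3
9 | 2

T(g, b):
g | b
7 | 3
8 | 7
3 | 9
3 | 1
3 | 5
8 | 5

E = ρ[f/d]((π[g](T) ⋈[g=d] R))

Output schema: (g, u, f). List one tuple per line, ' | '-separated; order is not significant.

Per-node cardinality:
  T → 6
  π[g](T) → 6
  R → 4
  (π[g](T) ⋈[g=d] R) → 6
  ρ[f/d]((π[g](T) ⋈[g=d] R)) → 6

== RESULT ==
g | u | f
3 | p | 3
3 | p | 3
3 | p | 3
3 | s | 3
3 | s | 3
3 | s | 3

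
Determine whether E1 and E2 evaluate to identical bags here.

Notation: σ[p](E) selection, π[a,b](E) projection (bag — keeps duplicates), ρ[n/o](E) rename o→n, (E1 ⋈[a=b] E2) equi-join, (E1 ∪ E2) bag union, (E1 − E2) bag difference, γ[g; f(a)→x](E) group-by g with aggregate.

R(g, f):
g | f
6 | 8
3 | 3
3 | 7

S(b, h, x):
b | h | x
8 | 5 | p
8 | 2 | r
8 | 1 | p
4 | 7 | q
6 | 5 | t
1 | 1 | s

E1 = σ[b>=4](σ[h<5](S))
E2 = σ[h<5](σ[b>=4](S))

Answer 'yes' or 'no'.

E1 row counts bottom-up:
  S → 6
  σ[h<5](S) → 3
  σ[b>=4](σ[h<5](S)) → 2
E2 row counts bottom-up:
  S → 6
  σ[b>=4](S) → 5
  σ[h<5](σ[b>=4](S)) → 2

E1 and E2 produce the same multiset:
b | h | x
8 | 1 | p
8 | 2 | r

yes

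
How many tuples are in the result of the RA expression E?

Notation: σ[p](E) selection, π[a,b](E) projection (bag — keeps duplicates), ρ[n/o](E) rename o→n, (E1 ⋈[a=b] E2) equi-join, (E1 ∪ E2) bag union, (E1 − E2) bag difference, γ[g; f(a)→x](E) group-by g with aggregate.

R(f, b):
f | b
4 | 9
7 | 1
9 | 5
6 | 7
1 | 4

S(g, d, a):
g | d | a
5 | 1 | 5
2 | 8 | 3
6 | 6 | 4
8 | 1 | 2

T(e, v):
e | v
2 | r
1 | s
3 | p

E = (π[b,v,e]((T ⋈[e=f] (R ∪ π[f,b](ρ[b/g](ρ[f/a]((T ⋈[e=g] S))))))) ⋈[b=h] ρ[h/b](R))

Row counts bottom-up:
  T → 3
  R → 5
  T → 3
  S → 4
  (T ⋈[e=g] S) → 1
  ρ[f/a]((T ⋈[e=g] S)) → 1
  ρ[b/g](ρ[f/a]((T ⋈[e=g] S))) → 1
  π[f,b](ρ[b/g](ρ[f/a]((T ⋈[e=g] S)))) → 1
  (R ∪ π[f,b](ρ[b/g](ρ[f/a]((T ⋈[e=g] S))))) → 6
  (T ⋈[e=f] (R ∪ π[f,b](ρ[b/g](ρ[f/a]((T ⋈[e=g] S)))))) → 2
  π[b,v,e]((T ⋈[e=f] (R ∪ π[f,b](ρ[b/g](ρ[f/a]((T ⋈[e=g] S))))))) → 2
  R → 5
  ρ[h/b](R) → 5
  (π[b,v,e]((T ⋈[e=f] (R ∪ π[f,b](ρ[b/g](ρ[f/a]((T ⋈[e=g] S))))))) ⋈[b=h] ρ[h/b](R)) → 1

|E| = 1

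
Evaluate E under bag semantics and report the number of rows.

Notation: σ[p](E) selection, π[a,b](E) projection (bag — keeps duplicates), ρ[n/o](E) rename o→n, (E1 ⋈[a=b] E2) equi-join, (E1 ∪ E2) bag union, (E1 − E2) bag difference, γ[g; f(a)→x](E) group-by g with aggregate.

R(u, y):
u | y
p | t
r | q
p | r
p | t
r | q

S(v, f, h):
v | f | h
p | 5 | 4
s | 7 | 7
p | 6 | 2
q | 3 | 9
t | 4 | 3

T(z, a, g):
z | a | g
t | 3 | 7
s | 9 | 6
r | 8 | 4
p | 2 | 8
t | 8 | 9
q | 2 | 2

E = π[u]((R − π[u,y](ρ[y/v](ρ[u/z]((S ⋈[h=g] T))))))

Row counts bottom-up:
  R → 5
  S → 5
  T → 6
  (S ⋈[h=g] T) → 4
  ρ[u/z]((S ⋈[h=g] T)) → 4
  ρ[y/v](ρ[u/z]((S ⋈[h=g] T))) → 4
  π[u,y](ρ[y/v](ρ[u/z]((S ⋈[h=g] T)))) → 4
  (R − π[u,y](ρ[y/v](ρ[u/z]((S ⋈[h=g] T))))) → 5
  π[u]((R − π[u,y](ρ[y/v](ρ[u/z]((S ⋈[h=g] T)))))) → 5

|E| = 5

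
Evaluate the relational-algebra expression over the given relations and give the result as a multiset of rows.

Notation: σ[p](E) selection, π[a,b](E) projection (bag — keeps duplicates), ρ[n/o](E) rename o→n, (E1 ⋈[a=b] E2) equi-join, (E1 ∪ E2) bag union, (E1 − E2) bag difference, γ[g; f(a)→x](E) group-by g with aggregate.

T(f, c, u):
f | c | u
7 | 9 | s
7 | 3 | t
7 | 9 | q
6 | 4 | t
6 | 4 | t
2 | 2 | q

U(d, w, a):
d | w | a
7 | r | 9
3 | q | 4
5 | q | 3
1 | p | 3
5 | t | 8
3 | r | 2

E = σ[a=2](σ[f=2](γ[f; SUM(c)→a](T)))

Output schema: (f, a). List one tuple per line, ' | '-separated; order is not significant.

Subexpression sizes:
  T → 6
  γ[f; SUM(c)→a](T) → 3
  σ[f=2](γ[f; SUM(c)→a](T)) → 1
  σ[a=2](σ[f=2](γ[f; SUM(c)→a](T))) → 1

== RESULT ==
f | a
2 | 2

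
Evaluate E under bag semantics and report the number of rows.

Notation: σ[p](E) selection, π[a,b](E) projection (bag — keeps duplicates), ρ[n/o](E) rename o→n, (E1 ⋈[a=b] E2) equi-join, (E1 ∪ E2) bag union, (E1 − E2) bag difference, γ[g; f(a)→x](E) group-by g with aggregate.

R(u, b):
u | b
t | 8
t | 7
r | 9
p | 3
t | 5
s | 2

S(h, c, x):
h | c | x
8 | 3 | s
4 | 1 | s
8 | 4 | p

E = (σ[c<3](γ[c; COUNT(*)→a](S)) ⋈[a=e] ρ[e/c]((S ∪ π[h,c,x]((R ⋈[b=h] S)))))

Per-node cardinality:
  S → 3
  γ[c; COUNT(*)→a](S) → 3
  σ[c<3](γ[c; COUNT(*)→a](S)) → 1
  S → 3
  R → 6
  S → 3
  (R ⋈[b=h] S) → 2
  π[h,c,x]((R ⋈[b=h] S)) → 2
  (S ∪ π[h,c,x]((R ⋈[b=h] S))) → 5
  ρ[e/c]((S ∪ π[h,c,x]((R ⋈[b=h] S)))) → 5
  (σ[c<3](γ[c; COUNT(*)→a](S)) ⋈[a=e] ρ[e/c]((S ∪ π[h,c,x]((R ⋈[b=h] S))))) → 1

|E| = 1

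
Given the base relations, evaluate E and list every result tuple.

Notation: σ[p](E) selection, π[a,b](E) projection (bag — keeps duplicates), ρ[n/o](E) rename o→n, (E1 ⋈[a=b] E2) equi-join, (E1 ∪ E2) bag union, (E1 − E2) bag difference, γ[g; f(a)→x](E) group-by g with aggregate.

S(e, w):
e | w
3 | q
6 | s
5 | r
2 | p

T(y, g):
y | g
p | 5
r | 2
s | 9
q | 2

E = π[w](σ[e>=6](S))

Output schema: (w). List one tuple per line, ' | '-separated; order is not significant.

Subexpression sizes:
  S → 4
  σ[e>=6](S) → 1
  π[w](σ[e>=6](S)) → 1

== RESULT ==
w
s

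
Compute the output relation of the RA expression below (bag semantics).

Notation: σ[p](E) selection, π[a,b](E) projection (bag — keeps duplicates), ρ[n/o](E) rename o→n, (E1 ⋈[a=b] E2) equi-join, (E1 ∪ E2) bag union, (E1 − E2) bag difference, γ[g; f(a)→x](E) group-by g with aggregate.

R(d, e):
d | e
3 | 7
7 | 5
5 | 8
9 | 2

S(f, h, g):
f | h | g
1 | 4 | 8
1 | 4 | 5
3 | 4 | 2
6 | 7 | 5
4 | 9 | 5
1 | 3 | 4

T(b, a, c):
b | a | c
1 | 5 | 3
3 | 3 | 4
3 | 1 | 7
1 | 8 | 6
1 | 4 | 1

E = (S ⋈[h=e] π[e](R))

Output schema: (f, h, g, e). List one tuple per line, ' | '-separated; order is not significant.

Row counts bottom-up:
  S → 6
  R → 4
  π[e](R) → 4
  (S ⋈[h=e] π[e](R)) → 1

== RESULT ==
f | h | g | e
6 | 7 | 5 | 7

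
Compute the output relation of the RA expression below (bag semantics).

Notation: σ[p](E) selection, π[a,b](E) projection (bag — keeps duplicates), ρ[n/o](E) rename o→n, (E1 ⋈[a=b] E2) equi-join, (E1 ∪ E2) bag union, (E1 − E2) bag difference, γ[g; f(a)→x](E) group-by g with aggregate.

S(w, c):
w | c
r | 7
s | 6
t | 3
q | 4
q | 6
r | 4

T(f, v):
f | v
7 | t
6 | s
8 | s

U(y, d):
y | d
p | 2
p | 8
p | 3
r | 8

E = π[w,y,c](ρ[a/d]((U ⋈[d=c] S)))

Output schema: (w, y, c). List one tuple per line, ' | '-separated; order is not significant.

Subexpression sizes:
  U → 4
  S → 6
  (U ⋈[d=c] S) → 1
  ρ[a/d]((U ⋈[d=c] S)) → 1
  π[w,y,c](ρ[a/d]((U ⋈[d=c] S))) → 1

== RESULT ==
w | y | c
t | p | 3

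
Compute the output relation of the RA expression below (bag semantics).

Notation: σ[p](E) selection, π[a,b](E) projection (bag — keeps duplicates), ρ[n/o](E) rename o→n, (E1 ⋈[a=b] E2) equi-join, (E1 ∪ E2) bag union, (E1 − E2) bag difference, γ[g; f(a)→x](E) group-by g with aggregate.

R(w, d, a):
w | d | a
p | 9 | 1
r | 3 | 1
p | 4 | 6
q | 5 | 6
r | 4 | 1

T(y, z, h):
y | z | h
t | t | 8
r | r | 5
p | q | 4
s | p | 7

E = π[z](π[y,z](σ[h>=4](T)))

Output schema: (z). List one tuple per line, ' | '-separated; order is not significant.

Subexpression sizes:
  T → 4
  σ[h>=4](T) → 4
  π[y,z](σ[h>=4](T)) → 4
  π[z](π[y,z](σ[h>=4](T))) → 4

== RESULT ==
z
p
q
r
t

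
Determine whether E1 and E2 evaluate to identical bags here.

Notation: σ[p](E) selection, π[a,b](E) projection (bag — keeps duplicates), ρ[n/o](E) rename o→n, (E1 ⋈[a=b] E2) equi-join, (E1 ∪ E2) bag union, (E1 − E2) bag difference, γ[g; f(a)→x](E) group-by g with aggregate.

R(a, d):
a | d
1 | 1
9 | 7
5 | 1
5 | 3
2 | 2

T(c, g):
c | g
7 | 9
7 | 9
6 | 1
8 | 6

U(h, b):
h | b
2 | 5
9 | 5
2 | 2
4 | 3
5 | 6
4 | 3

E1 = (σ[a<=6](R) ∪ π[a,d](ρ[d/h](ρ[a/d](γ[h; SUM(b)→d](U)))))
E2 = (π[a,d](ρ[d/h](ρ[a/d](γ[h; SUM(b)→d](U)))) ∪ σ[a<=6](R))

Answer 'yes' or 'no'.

E1 stepwise |·|:
  R → 5
  σ[a<=6](R) → 4
  U → 6
  γ[h; SUM(b)→d](U) → 4
  ρ[a/d](γ[h; SUM(b)→d](U)) → 4
  ρ[d/h](ρ[a/d](γ[h; SUM(b)→d](U))) → 4
  π[a,d](ρ[d/h](ρ[a/d](γ[h; SUM(b)→d](U)))) → 4
  (σ[a<=6](R) ∪ π[a,d](ρ[d/h](ρ[a/d](γ[h; SUM(b)→d](U))))) → 8
E2 stepwise |·|:
  U → 6
  γ[h; SUM(b)→d](U) → 4
  ρ[a/d](γ[h; SUM(b)→d](U)) → 4
  ρ[d/h](ρ[a/d](γ[h; SUM(b)→d](U))) → 4
  π[a,d](ρ[d/h](ρ[a/d](γ[h; SUM(b)→d](U)))) → 4
  R → 5
  σ[a<=6](R) → 4
  (π[a,d](ρ[d/h](ρ[a/d](γ[h; SUM(b)→d](U)))) ∪ σ[a<=6](R)) → 8

E1 and E2 produce the same multiset:
a | d
1 | 1
2 | 2
5 | 1
5 | 3
5 | 9
6 | 4
6 | 5
7 | 2

yes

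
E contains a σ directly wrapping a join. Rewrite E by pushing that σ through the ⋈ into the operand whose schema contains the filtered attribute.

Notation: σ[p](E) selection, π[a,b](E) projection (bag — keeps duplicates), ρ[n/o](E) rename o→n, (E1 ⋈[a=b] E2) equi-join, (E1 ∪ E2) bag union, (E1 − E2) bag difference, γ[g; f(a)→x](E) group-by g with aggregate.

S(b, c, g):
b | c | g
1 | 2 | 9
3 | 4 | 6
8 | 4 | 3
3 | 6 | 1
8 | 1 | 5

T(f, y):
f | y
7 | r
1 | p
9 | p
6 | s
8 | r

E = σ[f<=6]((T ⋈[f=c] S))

σ filters on f, owned by the left side.
E' = (σ[f<=6](T) ⋈[f=c] S)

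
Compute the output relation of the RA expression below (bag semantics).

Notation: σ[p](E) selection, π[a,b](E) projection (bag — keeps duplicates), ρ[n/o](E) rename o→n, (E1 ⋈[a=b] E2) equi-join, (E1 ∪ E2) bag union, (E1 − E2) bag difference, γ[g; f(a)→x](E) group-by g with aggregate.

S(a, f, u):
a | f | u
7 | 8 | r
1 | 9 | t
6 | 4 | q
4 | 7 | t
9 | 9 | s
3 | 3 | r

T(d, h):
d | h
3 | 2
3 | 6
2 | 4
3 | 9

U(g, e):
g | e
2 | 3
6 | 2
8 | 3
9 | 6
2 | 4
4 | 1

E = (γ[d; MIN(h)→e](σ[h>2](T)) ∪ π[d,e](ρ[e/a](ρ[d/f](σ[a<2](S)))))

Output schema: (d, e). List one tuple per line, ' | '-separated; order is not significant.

Row counts bottom-up:
  T → 4
  σ[h>2](T) → 3
  γ[d; MIN(h)→e](σ[h>2](T)) → 2
  S → 6
  σ[a<2](S) → 1
  ρ[d/f](σ[a<2](S)) → 1
  ρ[e/a](ρ[d/f](σ[a<2](S))) → 1
  π[d,e](ρ[e/a](ρ[d/f](σ[a<2](S)))) → 1
  (γ[d; MIN(h)→e](σ[h>2](T)) ∪ π[d,e](ρ[e/a](ρ[d/f](σ[a<2](S))))) → 3

== RESULT ==
d | e
2 | 4
3 | 6
9 | 1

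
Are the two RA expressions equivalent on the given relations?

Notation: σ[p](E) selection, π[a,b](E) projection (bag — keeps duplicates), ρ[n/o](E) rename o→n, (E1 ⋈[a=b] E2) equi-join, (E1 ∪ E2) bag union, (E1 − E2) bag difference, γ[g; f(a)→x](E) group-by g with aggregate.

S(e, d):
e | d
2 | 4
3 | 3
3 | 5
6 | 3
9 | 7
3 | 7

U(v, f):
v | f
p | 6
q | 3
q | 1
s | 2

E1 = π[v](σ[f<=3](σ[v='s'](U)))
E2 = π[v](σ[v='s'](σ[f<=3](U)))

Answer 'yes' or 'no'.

E1 subexpression sizes:
  U → 4
  σ[v='s'](U) → 1
  σ[f<=3](σ[v='s'](U)) → 1
  π[v](σ[f<=3](σ[v='s'](U))) → 1
E2 subexpression sizes:
  U → 4
  σ[f<=3](U) → 3
  σ[v='s'](σ[f<=3](U)) → 1
  π[v](σ[v='s'](σ[f<=3](U))) → 1

E1 and E2 produce the same multiset:
v
s

yes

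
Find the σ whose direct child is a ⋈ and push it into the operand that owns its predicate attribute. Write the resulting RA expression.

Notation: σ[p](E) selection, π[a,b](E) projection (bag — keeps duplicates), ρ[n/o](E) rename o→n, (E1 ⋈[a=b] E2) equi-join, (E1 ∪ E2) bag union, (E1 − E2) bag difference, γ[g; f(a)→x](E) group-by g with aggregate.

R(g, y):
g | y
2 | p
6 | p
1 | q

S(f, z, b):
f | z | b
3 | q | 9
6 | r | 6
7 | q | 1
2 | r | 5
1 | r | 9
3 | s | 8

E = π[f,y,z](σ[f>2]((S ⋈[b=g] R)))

σ filters on f, owned by the left side.
E' = π[f,y,z]((σ[f>2](S) ⋈[b=g] R))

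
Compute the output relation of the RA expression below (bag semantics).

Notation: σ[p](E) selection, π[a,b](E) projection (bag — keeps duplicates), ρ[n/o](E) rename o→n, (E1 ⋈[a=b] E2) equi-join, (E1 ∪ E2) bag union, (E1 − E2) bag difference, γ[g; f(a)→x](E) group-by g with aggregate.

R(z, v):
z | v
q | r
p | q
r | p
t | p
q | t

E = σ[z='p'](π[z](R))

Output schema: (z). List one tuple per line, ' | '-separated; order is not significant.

Subexpression sizes:
  R → 5
  π[z](R) → 5
  σ[z='p'](π[z](R)) → 1

== RESULT ==
z
p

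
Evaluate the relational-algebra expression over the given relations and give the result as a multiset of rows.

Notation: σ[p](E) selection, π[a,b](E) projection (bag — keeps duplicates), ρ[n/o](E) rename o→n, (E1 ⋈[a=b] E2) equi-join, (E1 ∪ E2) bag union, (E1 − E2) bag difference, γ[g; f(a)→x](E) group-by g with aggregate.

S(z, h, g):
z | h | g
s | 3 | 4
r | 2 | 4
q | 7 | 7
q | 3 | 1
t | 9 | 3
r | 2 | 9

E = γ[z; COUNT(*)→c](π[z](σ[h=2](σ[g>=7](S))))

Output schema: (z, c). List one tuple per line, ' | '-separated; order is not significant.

Row counts bottom-up:
  S → 6
  σ[g>=7](S) → 2
  σ[h=2](σ[g>=7](S)) → 1
  π[z](σ[h=2](σ[g>=7](S))) → 1
  γ[z; COUNT(*)→c](π[z](σ[h=2](σ[g>=7](S)))) → 1

== RESULT ==
z | c
r | 1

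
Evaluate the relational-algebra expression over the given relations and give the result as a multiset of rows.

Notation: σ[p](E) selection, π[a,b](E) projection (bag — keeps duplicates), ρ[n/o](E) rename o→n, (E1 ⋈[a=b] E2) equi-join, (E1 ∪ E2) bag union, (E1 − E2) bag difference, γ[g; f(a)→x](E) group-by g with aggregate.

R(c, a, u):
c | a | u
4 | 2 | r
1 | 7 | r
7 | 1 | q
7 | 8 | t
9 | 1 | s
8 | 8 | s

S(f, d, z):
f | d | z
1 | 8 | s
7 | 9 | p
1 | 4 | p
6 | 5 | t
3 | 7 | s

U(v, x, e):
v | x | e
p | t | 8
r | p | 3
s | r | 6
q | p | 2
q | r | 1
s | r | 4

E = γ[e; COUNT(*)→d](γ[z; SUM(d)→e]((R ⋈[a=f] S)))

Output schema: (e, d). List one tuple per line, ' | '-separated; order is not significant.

Row counts bottom-up:
  R → 6
  S → 5
  (R ⋈[a=f] S) → 5
  γ[z; SUM(d)→e]((R ⋈[a=f] S)) → 2
  γ[e; COUNT(*)→d](γ[z; SUM(d)→e]((R ⋈[a=f] S))) → 2

== RESULT ==
e | d
16 | 1
17 | 1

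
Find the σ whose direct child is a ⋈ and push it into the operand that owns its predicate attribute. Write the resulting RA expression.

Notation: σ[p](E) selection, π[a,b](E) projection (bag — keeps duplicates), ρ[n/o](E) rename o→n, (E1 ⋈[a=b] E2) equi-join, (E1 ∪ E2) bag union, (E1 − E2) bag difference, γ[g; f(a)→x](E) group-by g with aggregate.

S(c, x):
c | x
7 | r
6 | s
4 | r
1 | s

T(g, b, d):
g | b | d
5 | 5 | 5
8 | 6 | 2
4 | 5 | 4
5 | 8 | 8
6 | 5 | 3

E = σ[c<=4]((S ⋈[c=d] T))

σ filters on c, owned by the left side.
E' = (σ[c<=4](S) ⋈[c=d] T)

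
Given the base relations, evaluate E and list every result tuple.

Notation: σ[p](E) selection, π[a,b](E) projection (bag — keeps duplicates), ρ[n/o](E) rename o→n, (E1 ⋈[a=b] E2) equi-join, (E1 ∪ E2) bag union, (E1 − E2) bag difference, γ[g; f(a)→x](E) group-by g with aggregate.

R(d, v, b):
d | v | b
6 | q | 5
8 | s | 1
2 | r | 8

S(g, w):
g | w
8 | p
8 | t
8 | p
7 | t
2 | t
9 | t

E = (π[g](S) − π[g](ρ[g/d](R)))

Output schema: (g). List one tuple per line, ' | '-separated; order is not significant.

Per-node cardinality:
  S → 6
  π[g](S) → 6
  R → 3
  ρ[g/d](R) → 3
  π[g](ρ[g/d](R)) → 3
  (π[g](S) − π[g](ρ[g/d](R))) → 4

== RESULT ==
g
7
8
8
9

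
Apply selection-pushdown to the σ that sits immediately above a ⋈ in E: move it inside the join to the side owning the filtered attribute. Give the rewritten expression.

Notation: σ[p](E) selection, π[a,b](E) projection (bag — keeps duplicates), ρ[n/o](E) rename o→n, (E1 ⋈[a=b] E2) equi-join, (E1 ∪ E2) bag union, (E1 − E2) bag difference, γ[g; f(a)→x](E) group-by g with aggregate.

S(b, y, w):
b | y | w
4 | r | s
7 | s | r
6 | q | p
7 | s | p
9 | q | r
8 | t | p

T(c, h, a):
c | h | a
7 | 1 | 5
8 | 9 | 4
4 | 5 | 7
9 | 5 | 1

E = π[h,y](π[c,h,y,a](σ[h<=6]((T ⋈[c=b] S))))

σ filters on h, owned by the left side.
E' = π[h,y](π[c,h,y,a]((σ[h<=6](T) ⋈[c=b] S)))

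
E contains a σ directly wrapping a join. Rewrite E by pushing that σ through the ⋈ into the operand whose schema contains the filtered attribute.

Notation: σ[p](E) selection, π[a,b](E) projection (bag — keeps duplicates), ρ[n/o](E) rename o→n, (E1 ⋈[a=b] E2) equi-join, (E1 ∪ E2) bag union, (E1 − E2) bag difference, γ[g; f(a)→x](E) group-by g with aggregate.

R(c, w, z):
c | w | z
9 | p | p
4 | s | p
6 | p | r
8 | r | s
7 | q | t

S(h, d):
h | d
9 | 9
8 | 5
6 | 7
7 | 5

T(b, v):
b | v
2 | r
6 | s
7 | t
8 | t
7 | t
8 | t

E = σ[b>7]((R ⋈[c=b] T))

σ filters on b, owned by the right side.
E' = (R ⋈[c=b] σ[b>7](T))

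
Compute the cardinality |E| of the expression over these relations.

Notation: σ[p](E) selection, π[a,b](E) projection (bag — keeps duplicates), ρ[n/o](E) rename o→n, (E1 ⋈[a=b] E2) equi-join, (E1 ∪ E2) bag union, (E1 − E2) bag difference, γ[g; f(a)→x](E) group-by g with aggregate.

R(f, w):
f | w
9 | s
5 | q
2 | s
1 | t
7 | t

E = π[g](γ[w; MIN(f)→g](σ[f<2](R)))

Row counts bottom-up:
  R → 5
  σ[f<2](R) → 1
  γ[w; MIN(f)→g](σ[f<2](R)) → 1
  π[g](γ[w; MIN(f)→g](σ[f<2](R))) → 1

|E| = 1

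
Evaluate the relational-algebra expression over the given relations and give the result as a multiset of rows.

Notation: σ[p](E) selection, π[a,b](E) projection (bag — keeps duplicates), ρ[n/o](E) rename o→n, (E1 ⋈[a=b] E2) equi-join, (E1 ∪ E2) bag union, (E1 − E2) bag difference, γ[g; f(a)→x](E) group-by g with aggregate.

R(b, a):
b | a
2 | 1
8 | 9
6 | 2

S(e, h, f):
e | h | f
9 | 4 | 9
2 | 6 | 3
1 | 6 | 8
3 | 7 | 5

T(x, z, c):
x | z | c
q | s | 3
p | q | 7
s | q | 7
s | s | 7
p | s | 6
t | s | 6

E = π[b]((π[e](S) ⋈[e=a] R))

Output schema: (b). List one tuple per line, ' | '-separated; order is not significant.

Stepwise |·|:
  S → 4
  π[e](S) → 4
  R → 3
  (π[e](S) ⋈[e=a] R) → 3
  π[b]((π[e](S) ⋈[e=a] R)) → 3

== RESULT ==
b
2
6
8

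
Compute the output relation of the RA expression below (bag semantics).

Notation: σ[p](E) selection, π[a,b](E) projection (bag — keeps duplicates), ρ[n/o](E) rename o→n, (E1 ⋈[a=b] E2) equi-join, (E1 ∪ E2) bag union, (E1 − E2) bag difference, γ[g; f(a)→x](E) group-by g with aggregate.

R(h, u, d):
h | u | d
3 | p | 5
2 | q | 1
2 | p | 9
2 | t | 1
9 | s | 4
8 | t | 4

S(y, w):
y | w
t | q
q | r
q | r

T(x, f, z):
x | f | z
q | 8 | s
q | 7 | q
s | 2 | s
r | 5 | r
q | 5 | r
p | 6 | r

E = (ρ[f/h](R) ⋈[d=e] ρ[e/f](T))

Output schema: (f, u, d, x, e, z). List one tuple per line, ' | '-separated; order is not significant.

Subexpression sizes:
  R → 6
  ρ[f/h](R) → 6
  T → 6
  ρ[e/f](T) → 6
  (ρ[f/h](R) ⋈[d=e] ρ[e/f](T)) → 2

== RESULT ==
f | u | d | x | e | z
3 | p | 5 | q | 5 | r
3 | p | 5 | r | 5 | r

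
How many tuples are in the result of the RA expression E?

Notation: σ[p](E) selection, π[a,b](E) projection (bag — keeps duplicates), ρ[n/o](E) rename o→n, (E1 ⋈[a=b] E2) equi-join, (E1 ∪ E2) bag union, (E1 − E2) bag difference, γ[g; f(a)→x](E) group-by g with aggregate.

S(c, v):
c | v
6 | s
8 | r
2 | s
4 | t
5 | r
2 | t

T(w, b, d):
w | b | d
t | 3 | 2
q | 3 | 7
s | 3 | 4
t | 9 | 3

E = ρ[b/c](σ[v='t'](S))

Per-node cardinality:
  S → 6
  σ[v='t'](S) → 2
  ρ[b/c](σ[v='t'](S)) → 2

|E| = 2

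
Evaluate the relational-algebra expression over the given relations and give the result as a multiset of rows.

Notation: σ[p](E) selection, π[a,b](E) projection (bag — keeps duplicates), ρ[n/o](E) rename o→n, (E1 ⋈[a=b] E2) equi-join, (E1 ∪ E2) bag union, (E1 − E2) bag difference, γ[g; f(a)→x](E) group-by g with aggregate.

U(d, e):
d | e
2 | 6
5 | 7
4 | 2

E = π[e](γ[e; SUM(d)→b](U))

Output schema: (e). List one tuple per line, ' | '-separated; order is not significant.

Row counts bottom-up:
  U → 3
  γ[e; SUM(d)→b](U) → 3
  π[e](γ[e; SUM(d)→b](U)) → 3

== RESULT ==
e
2
6
7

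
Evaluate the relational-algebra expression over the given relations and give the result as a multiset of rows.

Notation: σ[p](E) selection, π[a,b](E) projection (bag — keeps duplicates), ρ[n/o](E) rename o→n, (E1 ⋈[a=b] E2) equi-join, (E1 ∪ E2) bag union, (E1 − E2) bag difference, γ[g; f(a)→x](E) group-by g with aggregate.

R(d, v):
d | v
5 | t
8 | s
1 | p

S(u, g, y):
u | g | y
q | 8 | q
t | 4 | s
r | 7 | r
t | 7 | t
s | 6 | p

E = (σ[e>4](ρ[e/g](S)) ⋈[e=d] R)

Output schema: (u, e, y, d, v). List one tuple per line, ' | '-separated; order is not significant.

Per-node cardinality:
  S → 5
  ρ[e/g](S) → 5
  σ[e>4](ρ[e/g](S)) → 4
  R → 3
  (σ[e>4](ρ[e/g](S)) ⋈[e=d] R) → 1

== RESULT ==
u | e | y | d | v
q | 8 | q | 8 | s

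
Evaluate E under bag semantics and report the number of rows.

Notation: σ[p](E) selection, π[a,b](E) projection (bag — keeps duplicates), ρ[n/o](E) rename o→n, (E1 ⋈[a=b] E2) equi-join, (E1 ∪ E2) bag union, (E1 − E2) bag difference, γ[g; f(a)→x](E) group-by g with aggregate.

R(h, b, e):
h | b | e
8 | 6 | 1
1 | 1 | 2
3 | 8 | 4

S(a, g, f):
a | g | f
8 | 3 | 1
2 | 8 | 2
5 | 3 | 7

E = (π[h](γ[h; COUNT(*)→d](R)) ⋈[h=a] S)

Subexpression sizes:
  R → 3
  γ[h; COUNT(*)→d](R) → 3
  π[h](γ[h; COUNT(*)→d](R)) → 3
  S → 3
  (π[h](γ[h; COUNT(*)→d](R)) ⋈[h=a] S) → 1

|E| = 1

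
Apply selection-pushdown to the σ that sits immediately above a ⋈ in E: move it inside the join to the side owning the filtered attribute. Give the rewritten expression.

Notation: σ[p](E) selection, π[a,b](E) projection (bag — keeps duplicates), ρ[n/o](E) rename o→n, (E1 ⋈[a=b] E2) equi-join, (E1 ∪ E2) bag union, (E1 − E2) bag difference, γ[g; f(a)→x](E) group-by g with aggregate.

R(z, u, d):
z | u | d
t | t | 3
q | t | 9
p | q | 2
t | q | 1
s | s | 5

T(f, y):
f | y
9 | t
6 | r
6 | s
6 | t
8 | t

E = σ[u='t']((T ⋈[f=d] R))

σ filters on u, owned by the right side.
E' = (T ⋈[f=d] σ[u='t'](R))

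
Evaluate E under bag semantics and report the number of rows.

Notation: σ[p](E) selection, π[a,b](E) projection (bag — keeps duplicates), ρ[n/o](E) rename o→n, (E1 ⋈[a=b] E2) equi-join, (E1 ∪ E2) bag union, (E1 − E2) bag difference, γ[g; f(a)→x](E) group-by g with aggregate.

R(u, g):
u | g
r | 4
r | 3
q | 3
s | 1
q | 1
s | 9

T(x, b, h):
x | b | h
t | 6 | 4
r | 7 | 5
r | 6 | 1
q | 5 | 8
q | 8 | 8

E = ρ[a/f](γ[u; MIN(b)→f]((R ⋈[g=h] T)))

Per-node cardinality:
  R → 6
  T → 5
  (R ⋈[g=h] T) → 3
  γ[u; MIN(b)→f]((R ⋈[g=h] T)) → 3
  ρ[a/f](γ[u; MIN(b)→f]((R ⋈[g=h] T))) → 3

|E| = 3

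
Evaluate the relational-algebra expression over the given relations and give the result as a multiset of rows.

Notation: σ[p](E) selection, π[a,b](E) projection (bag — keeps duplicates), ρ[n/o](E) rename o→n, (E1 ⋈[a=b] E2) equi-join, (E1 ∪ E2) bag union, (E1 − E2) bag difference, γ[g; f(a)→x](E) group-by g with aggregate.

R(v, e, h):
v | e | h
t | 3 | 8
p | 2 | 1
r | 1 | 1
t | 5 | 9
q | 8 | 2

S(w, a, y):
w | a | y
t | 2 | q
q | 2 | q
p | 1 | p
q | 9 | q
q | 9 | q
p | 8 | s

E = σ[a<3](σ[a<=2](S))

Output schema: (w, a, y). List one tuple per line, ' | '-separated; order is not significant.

Subexpression sizes:
  S → 6
  σ[a<=2](S) → 3
  σ[a<3](σ[a<=2](S)) → 3

== RESULT ==
w | a | y
p | 1 | p
q | 2 | q
t | 2 | q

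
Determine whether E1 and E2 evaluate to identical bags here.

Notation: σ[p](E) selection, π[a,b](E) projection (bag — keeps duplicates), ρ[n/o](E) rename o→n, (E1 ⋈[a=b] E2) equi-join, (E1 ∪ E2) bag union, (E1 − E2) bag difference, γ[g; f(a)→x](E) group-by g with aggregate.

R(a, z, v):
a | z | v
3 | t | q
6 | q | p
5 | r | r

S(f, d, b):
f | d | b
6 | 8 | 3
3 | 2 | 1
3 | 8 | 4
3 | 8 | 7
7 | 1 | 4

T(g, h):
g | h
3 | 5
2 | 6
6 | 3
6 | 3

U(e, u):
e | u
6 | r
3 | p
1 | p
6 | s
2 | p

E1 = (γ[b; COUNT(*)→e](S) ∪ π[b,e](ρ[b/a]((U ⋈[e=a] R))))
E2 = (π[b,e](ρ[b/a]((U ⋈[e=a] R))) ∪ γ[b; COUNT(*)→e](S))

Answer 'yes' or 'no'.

E1 per-node cardinality:
  S → 5
  γ[b; COUNT(*)→e](S) → 4
  U → 5
  R → 3
  (U ⋈[e=a] R) → 3
  ρ[b/a]((U ⋈[e=a] R)) → 3
  π[b,e](ρ[b/a]((U ⋈[e=a] R))) → 3
  (γ[b; COUNT(*)→e](S) ∪ π[b,e](ρ[b/a]((U ⋈[e=a] R)))) → 7
E2 per-node cardinality:
  U → 5
  R → 3
  (U ⋈[e=a] R) → 3
  ρ[b/a]((U ⋈[e=a] R)) → 3
  π[b,e](ρ[b/a]((U ⋈[e=a] R))) → 3
  S → 5
  γ[b; COUNT(*)→e](S) → 4
  (π[b,e](ρ[b/a]((U ⋈[e=a] R))) ∪ γ[b; COUNT(*)→e](S)) → 7

E1 and E2 produce the same multiset:
b | e
1 | 1
3 | 1
3 | 3
4 | 2
6 | 6
6 | 6
7 | 1

yes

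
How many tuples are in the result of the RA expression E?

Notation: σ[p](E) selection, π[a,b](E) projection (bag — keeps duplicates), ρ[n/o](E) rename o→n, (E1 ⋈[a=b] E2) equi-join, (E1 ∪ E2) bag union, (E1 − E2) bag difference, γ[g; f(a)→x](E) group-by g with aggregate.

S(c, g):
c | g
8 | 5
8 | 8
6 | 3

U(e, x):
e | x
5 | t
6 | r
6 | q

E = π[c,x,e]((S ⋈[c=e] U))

Row counts bottom-up:
  S → 3
  U → 3
  (S ⋈[c=e] U) → 2
  π[c,x,e]((S ⋈[c=e] U)) → 2

|E| = 2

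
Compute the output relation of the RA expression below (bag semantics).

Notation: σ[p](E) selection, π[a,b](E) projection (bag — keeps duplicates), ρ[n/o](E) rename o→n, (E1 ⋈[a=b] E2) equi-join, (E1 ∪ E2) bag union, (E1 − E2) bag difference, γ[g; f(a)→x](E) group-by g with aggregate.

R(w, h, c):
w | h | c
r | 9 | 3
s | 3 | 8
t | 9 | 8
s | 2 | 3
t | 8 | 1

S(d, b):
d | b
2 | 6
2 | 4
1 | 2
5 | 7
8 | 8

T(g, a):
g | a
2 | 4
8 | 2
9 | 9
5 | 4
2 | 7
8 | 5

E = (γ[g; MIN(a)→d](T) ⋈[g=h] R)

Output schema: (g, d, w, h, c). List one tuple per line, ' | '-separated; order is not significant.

Stepwise |·|:
  T → 6
  γ[g; MIN(a)→d](T) → 4
  R → 5
  (γ[g; MIN(a)→d](T) ⋈[g=h] R) → 4

== RESULT ==
g | d | w | h | c
2 | 4 | s | 2 | 3
8 | 2 | t | 8 | 1
9 | 9 | r | 9 | 3
9 | 9 | t | 9 | 8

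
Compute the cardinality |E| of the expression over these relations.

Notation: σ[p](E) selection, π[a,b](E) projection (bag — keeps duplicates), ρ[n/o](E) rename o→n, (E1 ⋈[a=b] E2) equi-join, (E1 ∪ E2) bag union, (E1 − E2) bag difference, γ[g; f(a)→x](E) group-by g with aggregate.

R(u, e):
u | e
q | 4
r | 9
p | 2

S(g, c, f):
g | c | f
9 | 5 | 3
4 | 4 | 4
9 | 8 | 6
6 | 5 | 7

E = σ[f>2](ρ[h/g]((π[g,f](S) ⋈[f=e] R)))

Row counts bottom-up:
  S → 4
  π[g,f](S) → 4
  R → 3
  (π[g,f](S) ⋈[f=e] R) → 1
  ρ[h/g]((π[g,f](S) ⋈[f=e] R)) → 1
  σ[f>2](ρ[h/g]((π[g,f](S) ⋈[f=e] R))) → 1

|E| = 1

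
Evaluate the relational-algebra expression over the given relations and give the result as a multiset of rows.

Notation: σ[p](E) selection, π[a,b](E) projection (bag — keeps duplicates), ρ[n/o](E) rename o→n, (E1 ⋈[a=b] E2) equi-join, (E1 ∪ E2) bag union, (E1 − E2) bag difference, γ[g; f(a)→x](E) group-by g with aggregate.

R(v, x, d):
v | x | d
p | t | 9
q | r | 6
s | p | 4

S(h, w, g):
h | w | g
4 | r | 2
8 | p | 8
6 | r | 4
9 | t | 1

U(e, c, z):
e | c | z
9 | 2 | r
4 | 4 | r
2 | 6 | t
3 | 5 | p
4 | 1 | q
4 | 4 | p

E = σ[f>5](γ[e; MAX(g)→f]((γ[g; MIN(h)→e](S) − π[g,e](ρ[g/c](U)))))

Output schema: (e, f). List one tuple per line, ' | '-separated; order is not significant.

Per-node cardinality:
  S → 4
  γ[g; MIN(h)→e](S) → 4
  U → 6
  ρ[g/c](U) → 6
  π[g,e](ρ[g/c](U)) → 6
  (γ[g; MIN(h)→e](S) − π[g,e](ρ[g/c](U))) → 4
  γ[e; MAX(g)→f]((γ[g; MIN(h)→e](S) − π[g,e](ρ[g/c](U)))) → 4
  σ[f>5](γ[e; MAX(g)→f]((γ[g; MIN(h)→e](S) − π[g,e](ρ[g/c](U))))) → 1

== RESULT ==
e | f
8 | 8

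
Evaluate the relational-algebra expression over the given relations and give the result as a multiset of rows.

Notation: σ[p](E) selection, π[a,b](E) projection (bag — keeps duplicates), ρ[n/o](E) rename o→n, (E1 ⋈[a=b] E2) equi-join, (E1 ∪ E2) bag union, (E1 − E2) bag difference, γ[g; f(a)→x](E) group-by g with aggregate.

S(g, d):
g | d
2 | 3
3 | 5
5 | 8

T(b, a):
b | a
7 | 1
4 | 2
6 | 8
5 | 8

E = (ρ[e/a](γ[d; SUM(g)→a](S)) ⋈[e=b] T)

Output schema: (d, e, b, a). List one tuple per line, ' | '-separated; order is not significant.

Per-node cardinality:
  S → 3
  γ[d; SUM(g)→a](S) → 3
  ρ[e/a](γ[d; SUM(g)→a](S)) → 3
  T → 4
  (ρ[e/a](γ[d; SUM(g)→a](S)) ⋈[e=b] T) → 1

== RESULT ==
d | e | b | a
8 | 5 | 5 | 8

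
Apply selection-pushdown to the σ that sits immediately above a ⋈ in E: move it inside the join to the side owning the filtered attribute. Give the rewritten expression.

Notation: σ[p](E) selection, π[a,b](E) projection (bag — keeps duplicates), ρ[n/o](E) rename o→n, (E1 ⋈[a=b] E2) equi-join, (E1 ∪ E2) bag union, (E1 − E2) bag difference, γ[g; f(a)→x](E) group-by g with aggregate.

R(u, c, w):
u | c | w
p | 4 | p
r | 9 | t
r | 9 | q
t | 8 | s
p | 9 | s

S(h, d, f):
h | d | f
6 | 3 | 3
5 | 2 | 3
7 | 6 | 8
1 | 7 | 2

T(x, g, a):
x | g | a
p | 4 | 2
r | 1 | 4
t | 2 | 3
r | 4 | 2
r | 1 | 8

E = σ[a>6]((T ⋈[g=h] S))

σ filters on a, owned by the left side.
E' = (σ[a>6](T) ⋈[g=h] S)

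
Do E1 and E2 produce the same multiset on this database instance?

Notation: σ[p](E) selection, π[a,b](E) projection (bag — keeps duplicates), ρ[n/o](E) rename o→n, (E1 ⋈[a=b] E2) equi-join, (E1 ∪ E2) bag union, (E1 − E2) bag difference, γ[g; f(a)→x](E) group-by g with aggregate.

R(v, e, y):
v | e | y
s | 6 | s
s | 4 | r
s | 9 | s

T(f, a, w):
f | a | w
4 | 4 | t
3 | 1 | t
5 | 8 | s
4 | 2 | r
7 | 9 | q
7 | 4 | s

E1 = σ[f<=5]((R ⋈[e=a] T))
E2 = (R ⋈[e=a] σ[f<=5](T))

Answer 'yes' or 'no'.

E1 stepwise |·|:
  R → 3
  T → 6
  (R ⋈[e=a] T) → 3
  σ[f<=5]((R ⋈[e=a] T)) → 1
E2 stepwise |·|:
  R → 3
  T → 6
  σ[f<=5](T) → 4
  (R ⋈[e=a] σ[f<=5](T)) → 1

E1 and E2 produce the same multiset:
v | e | y | f | a | w
s | 4 | r | 4 | 4 | t

yes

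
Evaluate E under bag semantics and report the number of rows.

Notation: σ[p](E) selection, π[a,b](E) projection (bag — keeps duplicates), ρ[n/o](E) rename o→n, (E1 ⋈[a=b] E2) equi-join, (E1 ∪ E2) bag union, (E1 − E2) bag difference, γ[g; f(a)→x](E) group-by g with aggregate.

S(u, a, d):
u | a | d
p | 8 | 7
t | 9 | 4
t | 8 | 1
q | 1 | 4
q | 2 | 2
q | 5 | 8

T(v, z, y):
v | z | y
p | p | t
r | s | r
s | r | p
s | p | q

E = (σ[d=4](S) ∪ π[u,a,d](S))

Subexpression sizes:
  S → 6
  σ[d=4](S) → 2
  S → 6
  π[u,a,d](S) → 6
  (σ[d=4](S) ∪ π[u,a,d](S)) → 8

|E| = 8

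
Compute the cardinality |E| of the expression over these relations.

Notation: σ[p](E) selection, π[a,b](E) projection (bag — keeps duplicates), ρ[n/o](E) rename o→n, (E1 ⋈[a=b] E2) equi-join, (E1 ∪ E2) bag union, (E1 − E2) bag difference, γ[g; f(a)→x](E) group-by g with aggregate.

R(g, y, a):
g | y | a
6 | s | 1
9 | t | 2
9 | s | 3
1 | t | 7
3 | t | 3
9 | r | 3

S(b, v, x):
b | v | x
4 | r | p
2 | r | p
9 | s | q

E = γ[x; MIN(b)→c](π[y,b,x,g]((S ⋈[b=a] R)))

Per-node cardinality:
  S → 3
  R → 6
  (S ⋈[b=a] R) → 1
  π[y,b,x,g]((S ⋈[b=a] R)) → 1
  γ[x; MIN(b)→c](π[y,b,x,g]((S ⋈[b=a] R))) → 1

|E| = 1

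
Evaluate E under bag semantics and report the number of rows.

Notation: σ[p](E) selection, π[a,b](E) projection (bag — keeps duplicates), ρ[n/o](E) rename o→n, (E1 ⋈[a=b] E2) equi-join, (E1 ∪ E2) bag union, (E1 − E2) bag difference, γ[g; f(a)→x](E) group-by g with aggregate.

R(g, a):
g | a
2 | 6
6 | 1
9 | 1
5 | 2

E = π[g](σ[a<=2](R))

Stepwise |·|:
  R → 4
  σ[a<=2](R) → 3
  π[g](σ[a<=2](R)) → 3

|E| = 3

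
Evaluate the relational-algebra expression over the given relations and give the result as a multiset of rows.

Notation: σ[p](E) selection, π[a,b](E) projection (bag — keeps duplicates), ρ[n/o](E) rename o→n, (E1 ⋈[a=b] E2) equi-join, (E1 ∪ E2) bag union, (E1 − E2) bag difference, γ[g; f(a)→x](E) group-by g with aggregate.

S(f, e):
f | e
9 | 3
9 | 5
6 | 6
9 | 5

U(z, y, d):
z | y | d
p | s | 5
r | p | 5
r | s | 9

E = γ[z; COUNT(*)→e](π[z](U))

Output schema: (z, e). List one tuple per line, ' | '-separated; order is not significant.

Per-node cardinality:
  U → 3
  π[z](U) → 3
  γ[z; COUNT(*)→e](π[z](U)) → 2

== RESULT ==
z | e
p | 1
r | 2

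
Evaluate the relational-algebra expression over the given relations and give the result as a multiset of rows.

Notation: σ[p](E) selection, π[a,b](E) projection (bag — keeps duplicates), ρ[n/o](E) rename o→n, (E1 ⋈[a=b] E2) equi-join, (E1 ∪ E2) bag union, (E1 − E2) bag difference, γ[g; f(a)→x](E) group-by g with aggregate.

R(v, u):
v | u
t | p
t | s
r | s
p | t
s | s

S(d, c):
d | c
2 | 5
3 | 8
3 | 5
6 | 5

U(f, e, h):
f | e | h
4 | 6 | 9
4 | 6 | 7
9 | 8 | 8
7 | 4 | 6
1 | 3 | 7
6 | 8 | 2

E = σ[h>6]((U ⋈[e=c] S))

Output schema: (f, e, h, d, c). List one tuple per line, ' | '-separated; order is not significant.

Subexpression sizes:
  U → 6
  S → 4
  (U ⋈[e=c] S) → 2
  σ[h>6]((U ⋈[e=c] S)) → 1

== RESULT ==
f | e | h | d | c
9 | 8 | 8 | 3 | 8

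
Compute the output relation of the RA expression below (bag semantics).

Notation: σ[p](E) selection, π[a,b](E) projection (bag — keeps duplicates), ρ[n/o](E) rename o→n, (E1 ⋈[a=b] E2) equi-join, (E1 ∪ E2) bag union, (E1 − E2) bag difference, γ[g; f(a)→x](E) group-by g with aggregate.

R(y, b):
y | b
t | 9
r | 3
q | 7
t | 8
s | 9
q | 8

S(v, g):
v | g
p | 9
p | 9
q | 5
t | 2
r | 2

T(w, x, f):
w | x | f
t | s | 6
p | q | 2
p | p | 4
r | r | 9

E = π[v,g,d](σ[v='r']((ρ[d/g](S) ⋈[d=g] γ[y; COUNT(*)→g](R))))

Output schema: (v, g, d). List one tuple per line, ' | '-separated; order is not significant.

Subexpression sizes:
  S → 5
  ρ[d/g](S) → 5
  R → 6
  γ[y; COUNT(*)→g](R) → 4
  (ρ[d/g](S) ⋈[d=g] γ[y; COUNT(*)→g](R)) → 4
  σ[v='r']((ρ[d/g](S) ⋈[d=g] γ[y; COUNT(*)→g](R))) → 2
  π[v,g,d](σ[v='r']((ρ[d/g](S) ⋈[d=g] γ[y; COUNT(*)→g](R)))) → 2

== RESULT ==
v | g | d
r | 2 | 2
r | 2 | 2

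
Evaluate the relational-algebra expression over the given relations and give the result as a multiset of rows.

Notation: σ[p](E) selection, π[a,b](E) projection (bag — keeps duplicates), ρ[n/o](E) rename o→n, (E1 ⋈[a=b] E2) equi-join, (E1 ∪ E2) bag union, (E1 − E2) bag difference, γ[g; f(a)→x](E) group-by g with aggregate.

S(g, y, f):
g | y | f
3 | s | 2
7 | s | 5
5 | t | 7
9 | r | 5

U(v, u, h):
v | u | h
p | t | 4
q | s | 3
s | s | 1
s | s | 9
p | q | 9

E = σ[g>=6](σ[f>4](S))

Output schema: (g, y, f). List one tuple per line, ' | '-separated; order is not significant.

Row counts bottom-up:
  S → 4
  σ[f>4](S) → 3
  σ[g>=6](σ[f>4](S)) → 2

== RESULT ==
g | y | f
7 | s | 5
9 | r | 5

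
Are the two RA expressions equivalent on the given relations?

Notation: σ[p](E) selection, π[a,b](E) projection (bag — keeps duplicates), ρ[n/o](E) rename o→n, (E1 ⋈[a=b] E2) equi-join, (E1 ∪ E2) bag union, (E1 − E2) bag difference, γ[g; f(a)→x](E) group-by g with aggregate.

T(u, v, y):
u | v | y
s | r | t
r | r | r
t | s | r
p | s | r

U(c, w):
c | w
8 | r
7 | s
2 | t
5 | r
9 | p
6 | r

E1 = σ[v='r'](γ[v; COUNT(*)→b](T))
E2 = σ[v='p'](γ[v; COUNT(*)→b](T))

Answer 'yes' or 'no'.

E1 per-node cardinality:
  T → 4
  γ[v; COUNT(*)→b](T) → 2
  σ[v='r'](γ[v; COUNT(*)→b](T)) → 1
E2 per-node cardinality:
  T → 4
  γ[v; COUNT(*)→b](T) → 2
  σ[v='p'](γ[v; COUNT(*)→b](T)) → 0

E1 result:
v | b
r | 2
E2 result:
v | b
(0 rows)
Witness: ('r', 2) appears 1× in E1 but 0× in E2.

no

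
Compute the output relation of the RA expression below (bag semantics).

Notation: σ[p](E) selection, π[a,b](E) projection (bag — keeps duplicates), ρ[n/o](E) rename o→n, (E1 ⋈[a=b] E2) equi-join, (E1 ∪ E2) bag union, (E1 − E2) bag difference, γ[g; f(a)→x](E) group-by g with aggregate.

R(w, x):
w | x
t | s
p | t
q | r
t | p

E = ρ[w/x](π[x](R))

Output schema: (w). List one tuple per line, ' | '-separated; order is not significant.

Stepwise |·|:
  R → 4
  π[x](R) → 4
  ρ[w/x](π[x](R)) → 4

== RESULT ==
w
p
r
s
t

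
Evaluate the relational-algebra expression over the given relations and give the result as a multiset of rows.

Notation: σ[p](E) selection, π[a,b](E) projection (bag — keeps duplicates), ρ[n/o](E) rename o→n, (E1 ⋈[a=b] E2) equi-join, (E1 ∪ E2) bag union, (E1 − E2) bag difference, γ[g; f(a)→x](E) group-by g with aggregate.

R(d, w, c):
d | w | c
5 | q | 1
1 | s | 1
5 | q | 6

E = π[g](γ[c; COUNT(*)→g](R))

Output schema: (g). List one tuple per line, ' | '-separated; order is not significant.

Row counts bottom-up:
  R → 3
  γ[c; COUNT(*)→g](R) → 2
  π[g](γ[c; COUNT(*)→g](R)) → 2

== RESULT ==
g
1
2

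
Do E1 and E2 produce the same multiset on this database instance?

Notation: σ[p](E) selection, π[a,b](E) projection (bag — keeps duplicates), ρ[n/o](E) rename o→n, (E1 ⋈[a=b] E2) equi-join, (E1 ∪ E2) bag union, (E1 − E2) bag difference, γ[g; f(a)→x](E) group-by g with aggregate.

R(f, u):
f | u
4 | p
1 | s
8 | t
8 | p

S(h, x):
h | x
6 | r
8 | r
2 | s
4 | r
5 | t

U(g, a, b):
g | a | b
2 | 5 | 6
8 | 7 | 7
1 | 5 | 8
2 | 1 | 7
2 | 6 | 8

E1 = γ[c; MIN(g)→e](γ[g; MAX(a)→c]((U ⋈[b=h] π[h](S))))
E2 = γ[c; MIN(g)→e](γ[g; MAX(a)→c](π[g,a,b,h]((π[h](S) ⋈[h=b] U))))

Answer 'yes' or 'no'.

E1 subexpression sizes:
  U → 5
  S → 5
  π[h](S) → 5
  (U ⋈[b=h] π[h](S)) → 3
  γ[g; MAX(a)→c]((U ⋈[b=h] π[h](S))) → 2
  γ[c; MIN(g)→e](γ[g; MAX(a)→c]((U ⋈[b=h] π[h](S)))) → 2
E2 subexpression sizes:
  S → 5
  π[h](S) → 5
  U → 5
  (π[h](S) ⋈[h=b] U) → 3
  π[g,a,b,h]((π[h](S) ⋈[h=b] U)) → 3
  γ[g; MAX(a)→c](π[g,a,b,h]((π[h](S) ⋈[h=b] U))) → 2
  γ[c; MIN(g)→e](γ[g; MAX(a)→c](π[g,a,b,h]((π[h](S) ⋈[h=b] U)))) → 2

E1 and E2 produce the same multiset:
c | e
5 | 1
6 | 2

yes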